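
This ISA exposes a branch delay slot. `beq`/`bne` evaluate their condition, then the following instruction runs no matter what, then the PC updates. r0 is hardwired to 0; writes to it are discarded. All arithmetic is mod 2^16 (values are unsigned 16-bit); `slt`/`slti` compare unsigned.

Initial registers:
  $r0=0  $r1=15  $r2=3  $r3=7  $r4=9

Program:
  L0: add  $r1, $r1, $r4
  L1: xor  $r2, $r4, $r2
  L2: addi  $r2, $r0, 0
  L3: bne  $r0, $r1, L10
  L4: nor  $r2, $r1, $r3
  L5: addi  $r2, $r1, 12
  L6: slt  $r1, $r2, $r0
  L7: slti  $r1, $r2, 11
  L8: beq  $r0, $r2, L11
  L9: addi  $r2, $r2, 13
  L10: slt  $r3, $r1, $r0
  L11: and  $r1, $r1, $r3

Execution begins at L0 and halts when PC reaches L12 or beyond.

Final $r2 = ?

[0] add  $r1, $r1, $r4  →  {$r0:0, $r1:24, $r2:3, $r3:7, $r4:9}
[1] xor  $r2, $r4, $r2  →  {$r0:0, $r1:24, $r2:10, $r3:7, $r4:9}
[2] addi  $r2, $r0, 0  →  {$r0:0, $r1:24, $r2:0, $r3:7, $r4:9}
[3] bne  $r0, $r1, L10  →  {$r0:0, $r1:24, $r2:0, $r3:7, $r4:9}  ⟨branch taken⟩
[4] nor  $r2, $r1, $r3  →  {$r0:0, $r1:24, $r2:65504, $r3:7, $r4:9}
[10] slt  $r3, $r1, $r0  →  {$r0:0, $r1:24, $r2:65504, $r3:0, $r4:9}
[11] and  $r1, $r1, $r3  →  {$r0:0, $r1:0, $r2:65504, $r3:0, $r4:9}

65504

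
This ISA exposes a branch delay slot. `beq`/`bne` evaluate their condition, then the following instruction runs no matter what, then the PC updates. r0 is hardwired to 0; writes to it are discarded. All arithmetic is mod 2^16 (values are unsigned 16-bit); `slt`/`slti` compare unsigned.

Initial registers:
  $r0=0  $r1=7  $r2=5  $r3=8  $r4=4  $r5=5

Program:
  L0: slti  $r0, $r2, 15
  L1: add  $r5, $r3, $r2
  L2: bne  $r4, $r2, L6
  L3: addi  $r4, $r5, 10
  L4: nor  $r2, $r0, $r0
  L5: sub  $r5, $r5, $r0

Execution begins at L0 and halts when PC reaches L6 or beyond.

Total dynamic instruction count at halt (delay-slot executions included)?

PC=0  slti  $r0, $r2, 15     | $r0=0 $r1=7 $r2=5 $r3=8 $r4=4 $r5=5
PC=1  add  $r5, $r3, $r2     | $r0=0 $r1=7 $r2=5 $r3=8 $r4=4 $r5=13
PC=2  bne  $r4, $r2, L6      | $r0=0 $r1=7 $r2=5 $r3=8 $r4=4 $r5=13  [TAKEN]
PC=3  addi  $r4, $r5, 10     | $r0=0 $r1=7 $r2=5 $r3=8 $r4=23 $r5=13

4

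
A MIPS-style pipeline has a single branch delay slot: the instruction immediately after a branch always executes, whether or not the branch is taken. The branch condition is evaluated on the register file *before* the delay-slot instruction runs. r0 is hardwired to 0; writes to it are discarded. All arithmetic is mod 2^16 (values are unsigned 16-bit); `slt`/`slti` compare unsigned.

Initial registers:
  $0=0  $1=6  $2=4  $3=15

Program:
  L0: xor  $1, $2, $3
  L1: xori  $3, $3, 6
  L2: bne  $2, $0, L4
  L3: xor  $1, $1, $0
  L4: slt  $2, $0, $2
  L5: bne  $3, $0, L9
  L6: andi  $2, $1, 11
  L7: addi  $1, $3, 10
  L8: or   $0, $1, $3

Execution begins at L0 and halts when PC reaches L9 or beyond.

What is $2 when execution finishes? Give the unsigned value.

11

[0] xor  $1, $2, $3  →  {$0:0, $1:11, $2:4, $3:15}
[1] xori  $3, $3, 6  →  {$0:0, $1:11, $2:4, $3:9}
[2] bne  $2, $0, L4  →  {$0:0, $1:11, $2:4, $3:9}  ⟨branch taken⟩
[3] xor  $1, $1, $0  →  {$0:0, $1:11, $2:4, $3:9}
[4] slt  $2, $0, $2  →  {$0:0, $1:11, $2:1, $3:9}
[5] bne  $3, $0, L9  →  {$0:0, $1:11, $2:1, $3:9}  ⟨branch taken⟩
[6] andi  $2, $1, 11  →  {$0:0, $1:11, $2:11, $3:9}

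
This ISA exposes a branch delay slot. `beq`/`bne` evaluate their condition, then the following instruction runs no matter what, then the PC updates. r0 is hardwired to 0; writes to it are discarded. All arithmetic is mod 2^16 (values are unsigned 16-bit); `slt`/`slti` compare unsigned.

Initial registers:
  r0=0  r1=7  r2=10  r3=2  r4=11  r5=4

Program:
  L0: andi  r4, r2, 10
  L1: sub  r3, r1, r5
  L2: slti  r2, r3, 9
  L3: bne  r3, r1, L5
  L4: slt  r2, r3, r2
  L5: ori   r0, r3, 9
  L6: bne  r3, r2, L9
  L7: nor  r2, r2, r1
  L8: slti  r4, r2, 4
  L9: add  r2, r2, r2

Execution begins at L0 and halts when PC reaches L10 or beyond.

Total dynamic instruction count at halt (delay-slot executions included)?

PC=0  andi  r4, r2, 10       | r0=0 r1=7 r2=10 r3=2 r4=10 r5=4
PC=1  sub  r3, r1, r5        | r0=0 r1=7 r2=10 r3=3 r4=10 r5=4
PC=2  slti  r2, r3, 9        | r0=0 r1=7 r2=1 r3=3 r4=10 r5=4
PC=3  bne  r3, r1, L5        | r0=0 r1=7 r2=1 r3=3 r4=10 r5=4  [TAKEN]
PC=4  slt  r2, r3, r2        | r0=0 r1=7 r2=0 r3=3 r4=10 r5=4
PC=5  ori   r0, r3, 9        | r0=0 r1=7 r2=0 r3=3 r4=10 r5=4
PC=6  bne  r3, r2, L9        | r0=0 r1=7 r2=0 r3=3 r4=10 r5=4  [TAKEN]
PC=7  nor  r2, r2, r1        | r0=0 r1=7 r2=65528 r3=3 r4=10 r5=4
PC=9  add  r2, r2, r2        | r0=0 r1=7 r2=65520 r3=3 r4=10 r5=4

9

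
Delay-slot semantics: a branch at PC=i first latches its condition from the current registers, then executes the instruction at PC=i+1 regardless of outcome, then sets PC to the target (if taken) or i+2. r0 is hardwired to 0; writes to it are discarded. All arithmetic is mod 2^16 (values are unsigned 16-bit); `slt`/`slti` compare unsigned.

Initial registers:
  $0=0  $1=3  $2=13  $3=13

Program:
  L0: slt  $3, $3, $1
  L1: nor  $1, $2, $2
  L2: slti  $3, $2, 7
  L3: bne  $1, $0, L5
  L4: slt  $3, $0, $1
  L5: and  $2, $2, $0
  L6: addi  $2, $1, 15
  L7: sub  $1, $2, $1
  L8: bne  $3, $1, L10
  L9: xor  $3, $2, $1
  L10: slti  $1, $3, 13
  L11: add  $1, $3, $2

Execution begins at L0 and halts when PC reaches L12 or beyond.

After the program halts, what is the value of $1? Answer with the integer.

[0] slt  $3, $3, $1  →  {$0:0, $1:3, $2:13, $3:0}
[1] nor  $1, $2, $2  →  {$0:0, $1:65522, $2:13, $3:0}
[2] slti  $3, $2, 7  →  {$0:0, $1:65522, $2:13, $3:0}
[3] bne  $1, $0, L5  →  {$0:0, $1:65522, $2:13, $3:0}  ⟨branch taken⟩
[4] slt  $3, $0, $1  →  {$0:0, $1:65522, $2:13, $3:1}
[5] and  $2, $2, $0  →  {$0:0, $1:65522, $2:0, $3:1}
[6] addi  $2, $1, 15  →  {$0:0, $1:65522, $2:1, $3:1}
[7] sub  $1, $2, $1  →  {$0:0, $1:15, $2:1, $3:1}
[8] bne  $3, $1, L10  →  {$0:0, $1:15, $2:1, $3:1}  ⟨branch taken⟩
[9] xor  $3, $2, $1  →  {$0:0, $1:15, $2:1, $3:14}
[10] slti  $1, $3, 13  →  {$0:0, $1:0, $2:1, $3:14}
[11] add  $1, $3, $2  →  {$0:0, $1:15, $2:1, $3:14}

15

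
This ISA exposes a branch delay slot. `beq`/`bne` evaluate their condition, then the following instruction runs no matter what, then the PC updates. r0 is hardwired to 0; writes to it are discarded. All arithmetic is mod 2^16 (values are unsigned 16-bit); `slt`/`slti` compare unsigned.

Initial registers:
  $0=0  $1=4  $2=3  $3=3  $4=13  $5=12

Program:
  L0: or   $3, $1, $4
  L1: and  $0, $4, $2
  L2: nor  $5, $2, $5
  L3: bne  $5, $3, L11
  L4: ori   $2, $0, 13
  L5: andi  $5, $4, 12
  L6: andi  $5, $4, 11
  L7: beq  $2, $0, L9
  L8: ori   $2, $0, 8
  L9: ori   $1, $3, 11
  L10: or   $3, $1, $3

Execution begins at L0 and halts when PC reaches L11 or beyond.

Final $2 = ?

13

PC=0  or   $3, $1, $4        | $0=0 $1=4 $2=3 $3=13 $4=13 $5=12
PC=1  and  $0, $4, $2        | $0=0 $1=4 $2=3 $3=13 $4=13 $5=12
PC=2  nor  $5, $2, $5        | $0=0 $1=4 $2=3 $3=13 $4=13 $5=65520
PC=3  bne  $5, $3, L11       | $0=0 $1=4 $2=3 $3=13 $4=13 $5=65520  [TAKEN]
PC=4  ori   $2, $0, 13       | $0=0 $1=4 $2=13 $3=13 $4=13 $5=65520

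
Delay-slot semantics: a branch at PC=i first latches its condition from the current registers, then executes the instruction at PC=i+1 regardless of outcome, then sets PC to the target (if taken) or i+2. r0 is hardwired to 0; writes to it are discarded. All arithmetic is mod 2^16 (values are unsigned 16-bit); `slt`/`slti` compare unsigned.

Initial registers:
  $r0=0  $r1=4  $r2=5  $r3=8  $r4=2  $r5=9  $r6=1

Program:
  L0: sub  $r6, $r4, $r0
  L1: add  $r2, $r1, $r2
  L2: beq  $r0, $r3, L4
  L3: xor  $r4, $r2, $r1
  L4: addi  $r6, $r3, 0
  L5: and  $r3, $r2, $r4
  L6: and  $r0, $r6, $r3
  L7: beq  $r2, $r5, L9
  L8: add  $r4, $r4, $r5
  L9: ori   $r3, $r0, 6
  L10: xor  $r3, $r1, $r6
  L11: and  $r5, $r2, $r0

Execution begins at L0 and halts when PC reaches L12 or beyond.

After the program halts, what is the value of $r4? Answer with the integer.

#0 sub  $r6, $r4, $r0 ; 0/4/5/8/2/9/2
#1 add  $r2, $r1, $r2 ; 0/4/9/8/2/9/2
#2 beq  $r0, $r3, L4 ; 0/4/9/8/2/9/2 ; →fallthru
#3 xor  $r4, $r2, $r1 ; 0/4/9/8/13/9/2
#4 addi  $r6, $r3, 0 ; 0/4/9/8/13/9/8
#5 and  $r3, $r2, $r4 ; 0/4/9/9/13/9/8
#6 and  $r0, $r6, $r3 ; 0/4/9/9/13/9/8
#7 beq  $r2, $r5, L9 ; 0/4/9/9/13/9/8 ; →target
#8 add  $r4, $r4, $r5 ; 0/4/9/9/22/9/8
#9 ori   $r3, $r0, 6 ; 0/4/9/6/22/9/8
#10 xor  $r3, $r1, $r6 ; 0/4/9/12/22/9/8
#11 and  $r5, $r2, $r0 ; 0/4/9/12/22/0/8

22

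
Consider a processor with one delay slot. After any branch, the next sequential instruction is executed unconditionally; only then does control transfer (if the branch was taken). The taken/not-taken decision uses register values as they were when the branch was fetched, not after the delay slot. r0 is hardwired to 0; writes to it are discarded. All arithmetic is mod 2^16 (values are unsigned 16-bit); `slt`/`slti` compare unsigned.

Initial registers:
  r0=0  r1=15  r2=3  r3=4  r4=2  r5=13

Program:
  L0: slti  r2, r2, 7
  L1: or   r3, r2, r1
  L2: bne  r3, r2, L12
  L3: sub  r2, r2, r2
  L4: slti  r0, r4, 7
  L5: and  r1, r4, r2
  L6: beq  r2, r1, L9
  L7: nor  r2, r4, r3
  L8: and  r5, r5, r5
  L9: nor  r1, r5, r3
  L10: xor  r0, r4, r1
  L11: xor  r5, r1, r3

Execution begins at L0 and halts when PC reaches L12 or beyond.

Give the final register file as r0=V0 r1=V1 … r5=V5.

r0=0 r1=15 r2=0 r3=15 r4=2 r5=13

#0 slti  r2, r2, 7 ; 0/15/1/4/2/13
#1 or   r3, r2, r1 ; 0/15/1/15/2/13
#2 bne  r3, r2, L12 ; 0/15/1/15/2/13 ; →target
#3 sub  r2, r2, r2 ; 0/15/0/15/2/13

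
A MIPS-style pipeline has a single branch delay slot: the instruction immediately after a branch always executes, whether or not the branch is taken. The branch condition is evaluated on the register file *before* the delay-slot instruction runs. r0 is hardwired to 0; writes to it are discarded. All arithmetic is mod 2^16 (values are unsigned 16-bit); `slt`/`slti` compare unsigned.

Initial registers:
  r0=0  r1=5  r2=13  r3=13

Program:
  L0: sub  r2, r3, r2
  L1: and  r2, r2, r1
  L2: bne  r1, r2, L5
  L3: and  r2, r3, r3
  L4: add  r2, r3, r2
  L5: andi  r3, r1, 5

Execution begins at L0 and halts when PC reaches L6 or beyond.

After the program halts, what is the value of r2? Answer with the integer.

  step pc=0: sub  r2, r3, r2  regs=(0,5,0,13)
  step pc=1: and  r2, r2, r1  regs=(0,5,0,13)
  step pc=2: bne  r1, r2, L5  cond=T  regs=(0,5,0,13)
  step pc=3: and  r2, r3, r3  regs=(0,5,13,13)
  step pc=5: andi  r3, r1, 5  regs=(0,5,13,5)

13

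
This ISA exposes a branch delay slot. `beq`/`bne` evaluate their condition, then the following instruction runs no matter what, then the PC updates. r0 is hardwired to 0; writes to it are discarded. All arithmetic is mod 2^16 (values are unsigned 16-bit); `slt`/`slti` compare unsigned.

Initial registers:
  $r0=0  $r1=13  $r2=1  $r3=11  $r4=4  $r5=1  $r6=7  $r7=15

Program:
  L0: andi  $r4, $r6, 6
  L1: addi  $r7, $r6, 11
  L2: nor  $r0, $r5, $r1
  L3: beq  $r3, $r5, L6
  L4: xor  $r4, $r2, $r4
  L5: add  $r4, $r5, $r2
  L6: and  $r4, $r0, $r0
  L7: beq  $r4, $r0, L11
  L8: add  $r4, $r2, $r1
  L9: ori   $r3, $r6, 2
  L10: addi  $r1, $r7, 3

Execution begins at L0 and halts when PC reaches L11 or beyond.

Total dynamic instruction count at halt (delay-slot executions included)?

  step pc=0: andi  $r4, $r6, 6  regs=(0,13,1,11,6,1,7,15)
  step pc=1: addi  $r7, $r6, 11  regs=(0,13,1,11,6,1,7,18)
  step pc=2: nor  $r0, $r5, $r1  regs=(0,13,1,11,6,1,7,18)
  step pc=3: beq  $r3, $r5, L6  cond=F  regs=(0,13,1,11,6,1,7,18)
  step pc=4: xor  $r4, $r2, $r4  regs=(0,13,1,11,7,1,7,18)
  step pc=5: add  $r4, $r5, $r2  regs=(0,13,1,11,2,1,7,18)
  step pc=6: and  $r4, $r0, $r0  regs=(0,13,1,11,0,1,7,18)
  step pc=7: beq  $r4, $r0, L11  cond=T  regs=(0,13,1,11,0,1,7,18)
  step pc=8: add  $r4, $r2, $r1  regs=(0,13,1,11,14,1,7,18)

9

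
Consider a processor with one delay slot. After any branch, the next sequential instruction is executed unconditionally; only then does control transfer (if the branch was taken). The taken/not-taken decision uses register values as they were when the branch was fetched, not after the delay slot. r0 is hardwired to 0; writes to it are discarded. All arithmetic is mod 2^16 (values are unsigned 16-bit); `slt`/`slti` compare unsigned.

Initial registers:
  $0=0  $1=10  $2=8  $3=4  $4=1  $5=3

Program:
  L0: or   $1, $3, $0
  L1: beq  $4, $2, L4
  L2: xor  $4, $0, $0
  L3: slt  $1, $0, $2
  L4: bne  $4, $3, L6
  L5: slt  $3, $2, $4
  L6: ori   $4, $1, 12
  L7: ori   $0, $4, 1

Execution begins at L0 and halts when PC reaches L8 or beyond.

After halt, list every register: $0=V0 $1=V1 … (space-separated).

$0=0 $1=1 $2=8 $3=0 $4=13 $5=3

[0] or   $1, $3, $0  →  {$0:0, $1:4, $2:8, $3:4, $4:1, $5:3}
[1] beq  $4, $2, L4  →  {$0:0, $1:4, $2:8, $3:4, $4:1, $5:3}  ⟨branch fallthrough⟩
[2] xor  $4, $0, $0  →  {$0:0, $1:4, $2:8, $3:4, $4:0, $5:3}
[3] slt  $1, $0, $2  →  {$0:0, $1:1, $2:8, $3:4, $4:0, $5:3}
[4] bne  $4, $3, L6  →  {$0:0, $1:1, $2:8, $3:4, $4:0, $5:3}  ⟨branch taken⟩
[5] slt  $3, $2, $4  →  {$0:0, $1:1, $2:8, $3:0, $4:0, $5:3}
[6] ori   $4, $1, 12  →  {$0:0, $1:1, $2:8, $3:0, $4:13, $5:3}
[7] ori   $0, $4, 1  →  {$0:0, $1:1, $2:8, $3:0, $4:13, $5:3}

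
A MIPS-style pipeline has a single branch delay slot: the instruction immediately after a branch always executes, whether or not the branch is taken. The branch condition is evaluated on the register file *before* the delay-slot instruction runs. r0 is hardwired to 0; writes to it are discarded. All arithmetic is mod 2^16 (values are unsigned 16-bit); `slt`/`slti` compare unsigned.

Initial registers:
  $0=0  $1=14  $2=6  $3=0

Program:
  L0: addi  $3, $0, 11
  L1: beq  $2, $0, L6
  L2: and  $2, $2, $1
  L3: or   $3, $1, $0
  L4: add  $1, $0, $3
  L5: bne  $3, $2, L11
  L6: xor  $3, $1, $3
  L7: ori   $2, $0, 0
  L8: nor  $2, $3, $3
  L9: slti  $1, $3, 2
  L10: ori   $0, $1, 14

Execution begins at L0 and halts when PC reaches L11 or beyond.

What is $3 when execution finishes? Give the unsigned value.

#0 addi  $3, $0, 11 ; 0/14/6/11
#1 beq  $2, $0, L6 ; 0/14/6/11 ; →fallthru
#2 and  $2, $2, $1 ; 0/14/6/11
#3 or   $3, $1, $0 ; 0/14/6/14
#4 add  $1, $0, $3 ; 0/14/6/14
#5 bne  $3, $2, L11 ; 0/14/6/14 ; →target
#6 xor  $3, $1, $3 ; 0/14/6/0

0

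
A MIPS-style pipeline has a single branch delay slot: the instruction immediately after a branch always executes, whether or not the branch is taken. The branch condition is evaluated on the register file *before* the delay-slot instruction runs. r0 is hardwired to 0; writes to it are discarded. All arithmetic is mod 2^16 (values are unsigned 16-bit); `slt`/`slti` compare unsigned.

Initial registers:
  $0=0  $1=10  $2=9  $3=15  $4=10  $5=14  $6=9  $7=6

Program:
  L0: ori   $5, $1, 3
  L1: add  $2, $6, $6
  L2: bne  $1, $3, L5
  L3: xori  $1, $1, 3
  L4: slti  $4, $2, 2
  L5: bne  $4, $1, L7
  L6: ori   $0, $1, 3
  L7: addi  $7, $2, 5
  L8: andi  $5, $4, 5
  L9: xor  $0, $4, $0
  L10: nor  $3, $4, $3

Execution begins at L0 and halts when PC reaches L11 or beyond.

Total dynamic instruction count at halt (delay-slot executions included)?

PC=0  ori   $5, $1, 3        | $0=0 $1=10 $2=9 $3=15 $4=10 $5=11 $6=9 $7=6
PC=1  add  $2, $6, $6        | $0=0 $1=10 $2=18 $3=15 $4=10 $5=11 $6=9 $7=6
PC=2  bne  $1, $3, L5        | $0=0 $1=10 $2=18 $3=15 $4=10 $5=11 $6=9 $7=6  [TAKEN]
PC=3  xori  $1, $1, 3        | $0=0 $1=9 $2=18 $3=15 $4=10 $5=11 $6=9 $7=6
PC=5  bne  $4, $1, L7        | $0=0 $1=9 $2=18 $3=15 $4=10 $5=11 $6=9 $7=6  [TAKEN]
PC=6  ori   $0, $1, 3        | $0=0 $1=9 $2=18 $3=15 $4=10 $5=11 $6=9 $7=6
PC=7  addi  $7, $2, 5        | $0=0 $1=9 $2=18 $3=15 $4=10 $5=11 $6=9 $7=23
PC=8  andi  $5, $4, 5        | $0=0 $1=9 $2=18 $3=15 $4=10 $5=0 $6=9 $7=23
PC=9  xor  $0, $4, $0        | $0=0 $1=9 $2=18 $3=15 $4=10 $5=0 $6=9 $7=23
PC=10 nor  $3, $4, $3        | $0=0 $1=9 $2=18 $3=65520 $4=10 $5=0 $6=9 $7=23

10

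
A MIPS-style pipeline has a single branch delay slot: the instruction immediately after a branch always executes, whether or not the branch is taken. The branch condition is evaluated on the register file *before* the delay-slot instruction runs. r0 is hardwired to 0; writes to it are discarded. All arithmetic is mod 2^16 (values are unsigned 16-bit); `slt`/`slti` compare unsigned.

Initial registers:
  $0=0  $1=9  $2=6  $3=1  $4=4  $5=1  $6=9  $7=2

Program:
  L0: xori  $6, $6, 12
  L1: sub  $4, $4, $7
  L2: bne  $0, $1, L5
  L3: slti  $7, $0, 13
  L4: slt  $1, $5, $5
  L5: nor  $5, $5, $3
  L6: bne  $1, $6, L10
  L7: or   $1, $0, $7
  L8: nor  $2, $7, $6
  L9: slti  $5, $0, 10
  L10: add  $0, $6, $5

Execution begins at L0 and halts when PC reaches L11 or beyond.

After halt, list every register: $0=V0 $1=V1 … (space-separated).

PC=0  xori  $6, $6, 12       | $0=0 $1=9 $2=6 $3=1 $4=4 $5=1 $6=5 $7=2
PC=1  sub  $4, $4, $7        | $0=0 $1=9 $2=6 $3=1 $4=2 $5=1 $6=5 $7=2
PC=2  bne  $0, $1, L5        | $0=0 $1=9 $2=6 $3=1 $4=2 $5=1 $6=5 $7=2  [TAKEN]
PC=3  slti  $7, $0, 13       | $0=0 $1=9 $2=6 $3=1 $4=2 $5=1 $6=5 $7=1
PC=5  nor  $5, $5, $3        | $0=0 $1=9 $2=6 $3=1 $4=2 $5=65534 $6=5 $7=1
PC=6  bne  $1, $6, L10       | $0=0 $1=9 $2=6 $3=1 $4=2 $5=65534 $6=5 $7=1  [TAKEN]
PC=7  or   $1, $0, $7        | $0=0 $1=1 $2=6 $3=1 $4=2 $5=65534 $6=5 $7=1
PC=10 add  $0, $6, $5        | $0=0 $1=1 $2=6 $3=1 $4=2 $5=65534 $6=5 $7=1

$0=0 $1=1 $2=6 $3=1 $4=2 $5=65534 $6=5 $7=1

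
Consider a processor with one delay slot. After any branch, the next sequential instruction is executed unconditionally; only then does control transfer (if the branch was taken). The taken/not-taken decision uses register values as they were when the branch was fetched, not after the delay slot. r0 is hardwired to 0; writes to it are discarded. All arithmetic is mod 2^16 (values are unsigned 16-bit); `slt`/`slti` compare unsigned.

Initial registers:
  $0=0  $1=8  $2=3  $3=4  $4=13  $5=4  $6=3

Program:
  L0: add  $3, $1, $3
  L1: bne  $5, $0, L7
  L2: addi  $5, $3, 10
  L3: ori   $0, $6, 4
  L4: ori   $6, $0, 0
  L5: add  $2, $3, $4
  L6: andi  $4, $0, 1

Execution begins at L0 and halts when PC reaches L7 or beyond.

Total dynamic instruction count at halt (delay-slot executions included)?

#0 add  $3, $1, $3 ; 0/8/3/12/13/4/3
#1 bne  $5, $0, L7 ; 0/8/3/12/13/4/3 ; →target
#2 addi  $5, $3, 10 ; 0/8/3/12/13/22/3

3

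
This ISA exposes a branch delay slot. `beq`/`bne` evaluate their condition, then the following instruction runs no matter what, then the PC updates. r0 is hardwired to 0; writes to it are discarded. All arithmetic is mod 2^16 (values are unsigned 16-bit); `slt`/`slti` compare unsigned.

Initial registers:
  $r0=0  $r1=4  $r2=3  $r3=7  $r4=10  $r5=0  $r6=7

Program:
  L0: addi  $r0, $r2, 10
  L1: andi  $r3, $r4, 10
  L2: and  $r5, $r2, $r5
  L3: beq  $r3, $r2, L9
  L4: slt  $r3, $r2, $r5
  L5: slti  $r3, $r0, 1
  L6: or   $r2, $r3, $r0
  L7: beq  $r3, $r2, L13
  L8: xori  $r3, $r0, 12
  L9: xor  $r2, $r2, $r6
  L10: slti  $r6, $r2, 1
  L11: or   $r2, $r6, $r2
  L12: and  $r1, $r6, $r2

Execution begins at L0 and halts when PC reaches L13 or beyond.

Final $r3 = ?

12

  step pc=0: addi  $r0, $r2, 10  regs=(0,4,3,7,10,0,7)
  step pc=1: andi  $r3, $r4, 10  regs=(0,4,3,10,10,0,7)
  step pc=2: and  $r5, $r2, $r5  regs=(0,4,3,10,10,0,7)
  step pc=3: beq  $r3, $r2, L9  cond=F  regs=(0,4,3,10,10,0,7)
  step pc=4: slt  $r3, $r2, $r5  regs=(0,4,3,0,10,0,7)
  step pc=5: slti  $r3, $r0, 1  regs=(0,4,3,1,10,0,7)
  step pc=6: or   $r2, $r3, $r0  regs=(0,4,1,1,10,0,7)
  step pc=7: beq  $r3, $r2, L13  cond=T  regs=(0,4,1,1,10,0,7)
  step pc=8: xori  $r3, $r0, 12  regs=(0,4,1,12,10,0,7)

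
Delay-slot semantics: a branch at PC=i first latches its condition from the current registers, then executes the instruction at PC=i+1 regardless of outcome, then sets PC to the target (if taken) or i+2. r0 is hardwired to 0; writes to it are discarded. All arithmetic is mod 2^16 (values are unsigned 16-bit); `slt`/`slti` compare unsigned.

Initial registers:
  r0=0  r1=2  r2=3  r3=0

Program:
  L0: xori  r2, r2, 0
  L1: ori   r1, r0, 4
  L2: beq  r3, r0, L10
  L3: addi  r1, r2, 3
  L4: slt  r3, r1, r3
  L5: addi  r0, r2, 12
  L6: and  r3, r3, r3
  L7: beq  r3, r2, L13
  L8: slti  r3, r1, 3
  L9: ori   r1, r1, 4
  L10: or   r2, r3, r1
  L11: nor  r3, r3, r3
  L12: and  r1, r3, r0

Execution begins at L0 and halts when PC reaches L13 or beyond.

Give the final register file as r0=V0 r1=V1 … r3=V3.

[0] xori  r2, r2, 0  →  {r0:0, r1:2, r2:3, r3:0}
[1] ori   r1, r0, 4  →  {r0:0, r1:4, r2:3, r3:0}
[2] beq  r3, r0, L10  →  {r0:0, r1:4, r2:3, r3:0}  ⟨branch taken⟩
[3] addi  r1, r2, 3  →  {r0:0, r1:6, r2:3, r3:0}
[10] or   r2, r3, r1  →  {r0:0, r1:6, r2:6, r3:0}
[11] nor  r3, r3, r3  →  {r0:0, r1:6, r2:6, r3:65535}
[12] and  r1, r3, r0  →  {r0:0, r1:0, r2:6, r3:65535}

r0=0 r1=0 r2=6 r3=65535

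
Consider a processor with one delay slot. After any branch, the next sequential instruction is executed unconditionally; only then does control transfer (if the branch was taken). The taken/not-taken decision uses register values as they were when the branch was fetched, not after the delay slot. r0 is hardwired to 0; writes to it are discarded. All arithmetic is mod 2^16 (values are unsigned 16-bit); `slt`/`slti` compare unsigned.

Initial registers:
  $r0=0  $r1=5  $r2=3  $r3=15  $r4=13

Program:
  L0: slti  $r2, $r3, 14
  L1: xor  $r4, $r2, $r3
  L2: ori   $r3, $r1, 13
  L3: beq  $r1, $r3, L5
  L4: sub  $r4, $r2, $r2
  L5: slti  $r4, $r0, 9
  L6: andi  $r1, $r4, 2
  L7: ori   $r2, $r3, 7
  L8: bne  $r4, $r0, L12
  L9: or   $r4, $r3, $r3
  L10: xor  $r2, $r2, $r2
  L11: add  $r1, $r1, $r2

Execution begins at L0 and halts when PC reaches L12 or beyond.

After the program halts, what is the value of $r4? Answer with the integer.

13

#0 slti  $r2, $r3, 14 ; 0/5/0/15/13
#1 xor  $r4, $r2, $r3 ; 0/5/0/15/15
#2 ori   $r3, $r1, 13 ; 0/5/0/13/15
#3 beq  $r1, $r3, L5 ; 0/5/0/13/15 ; →fallthru
#4 sub  $r4, $r2, $r2 ; 0/5/0/13/0
#5 slti  $r4, $r0, 9 ; 0/5/0/13/1
#6 andi  $r1, $r4, 2 ; 0/0/0/13/1
#7 ori   $r2, $r3, 7 ; 0/0/15/13/1
#8 bne  $r4, $r0, L12 ; 0/0/15/13/1 ; →target
#9 or   $r4, $r3, $r3 ; 0/0/15/13/13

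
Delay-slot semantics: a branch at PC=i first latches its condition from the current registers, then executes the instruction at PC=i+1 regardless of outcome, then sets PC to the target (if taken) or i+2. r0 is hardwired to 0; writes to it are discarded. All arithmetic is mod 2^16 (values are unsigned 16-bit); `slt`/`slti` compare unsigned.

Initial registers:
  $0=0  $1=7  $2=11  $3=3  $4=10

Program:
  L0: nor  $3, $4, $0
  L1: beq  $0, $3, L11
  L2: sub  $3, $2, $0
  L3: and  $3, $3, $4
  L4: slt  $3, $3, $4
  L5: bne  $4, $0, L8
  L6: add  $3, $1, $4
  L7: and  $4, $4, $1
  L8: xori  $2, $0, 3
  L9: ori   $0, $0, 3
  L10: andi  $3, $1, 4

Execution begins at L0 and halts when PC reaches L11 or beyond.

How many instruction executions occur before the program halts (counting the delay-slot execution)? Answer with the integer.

  step pc=0: nor  $3, $4, $0  regs=(0,7,11,65525,10)
  step pc=1: beq  $0, $3, L11  cond=F  regs=(0,7,11,65525,10)
  step pc=2: sub  $3, $2, $0  regs=(0,7,11,11,10)
  step pc=3: and  $3, $3, $4  regs=(0,7,11,10,10)
  step pc=4: slt  $3, $3, $4  regs=(0,7,11,0,10)
  step pc=5: bne  $4, $0, L8  cond=T  regs=(0,7,11,0,10)
  step pc=6: add  $3, $1, $4  regs=(0,7,11,17,10)
  step pc=8: xori  $2, $0, 3  regs=(0,7,3,17,10)
  step pc=9: ori   $0, $0, 3  regs=(0,7,3,17,10)
  step pc=10: andi  $3, $1, 4  regs=(0,7,3,4,10)

10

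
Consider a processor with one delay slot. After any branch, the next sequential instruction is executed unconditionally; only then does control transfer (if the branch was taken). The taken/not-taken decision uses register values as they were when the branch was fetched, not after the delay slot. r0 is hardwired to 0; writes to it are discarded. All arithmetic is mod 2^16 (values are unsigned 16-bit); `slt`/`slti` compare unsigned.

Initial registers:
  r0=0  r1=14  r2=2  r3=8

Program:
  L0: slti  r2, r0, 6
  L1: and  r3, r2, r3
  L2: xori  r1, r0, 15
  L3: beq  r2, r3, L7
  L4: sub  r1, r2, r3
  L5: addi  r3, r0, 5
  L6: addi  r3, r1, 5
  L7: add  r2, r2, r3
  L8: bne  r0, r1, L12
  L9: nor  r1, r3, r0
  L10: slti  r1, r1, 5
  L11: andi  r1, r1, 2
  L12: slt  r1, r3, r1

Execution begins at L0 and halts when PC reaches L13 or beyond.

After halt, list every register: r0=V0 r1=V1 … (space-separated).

PC=0  slti  r2, r0, 6        | r0=0 r1=14 r2=1 r3=8
PC=1  and  r3, r2, r3        | r0=0 r1=14 r2=1 r3=0
PC=2  xori  r1, r0, 15       | r0=0 r1=15 r2=1 r3=0
PC=3  beq  r2, r3, L7        | r0=0 r1=15 r2=1 r3=0  [not taken]
PC=4  sub  r1, r2, r3        | r0=0 r1=1 r2=1 r3=0
PC=5  addi  r3, r0, 5        | r0=0 r1=1 r2=1 r3=5
PC=6  addi  r3, r1, 5        | r0=0 r1=1 r2=1 r3=6
PC=7  add  r2, r2, r3        | r0=0 r1=1 r2=7 r3=6
PC=8  bne  r0, r1, L12       | r0=0 r1=1 r2=7 r3=6  [TAKEN]
PC=9  nor  r1, r3, r0        | r0=0 r1=65529 r2=7 r3=6
PC=12 slt  r1, r3, r1        | r0=0 r1=1 r2=7 r3=6

r0=0 r1=1 r2=7 r3=6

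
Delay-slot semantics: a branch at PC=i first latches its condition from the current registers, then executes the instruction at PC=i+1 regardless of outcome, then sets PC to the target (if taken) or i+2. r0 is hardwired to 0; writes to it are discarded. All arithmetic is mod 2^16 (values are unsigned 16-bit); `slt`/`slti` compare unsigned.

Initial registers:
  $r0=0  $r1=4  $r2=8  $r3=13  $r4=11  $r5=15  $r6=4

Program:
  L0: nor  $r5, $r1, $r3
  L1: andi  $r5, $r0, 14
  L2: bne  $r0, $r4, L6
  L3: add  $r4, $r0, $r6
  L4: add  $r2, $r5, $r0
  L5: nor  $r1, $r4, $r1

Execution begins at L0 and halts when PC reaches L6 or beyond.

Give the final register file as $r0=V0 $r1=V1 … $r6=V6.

$r0=0 $r1=4 $r2=8 $r3=13 $r4=4 $r5=0 $r6=4

#0 nor  $r5, $r1, $r3 ; 0/4/8/13/11/65522/4
#1 andi  $r5, $r0, 14 ; 0/4/8/13/11/0/4
#2 bne  $r0, $r4, L6 ; 0/4/8/13/11/0/4 ; →target
#3 add  $r4, $r0, $r6 ; 0/4/8/13/4/0/4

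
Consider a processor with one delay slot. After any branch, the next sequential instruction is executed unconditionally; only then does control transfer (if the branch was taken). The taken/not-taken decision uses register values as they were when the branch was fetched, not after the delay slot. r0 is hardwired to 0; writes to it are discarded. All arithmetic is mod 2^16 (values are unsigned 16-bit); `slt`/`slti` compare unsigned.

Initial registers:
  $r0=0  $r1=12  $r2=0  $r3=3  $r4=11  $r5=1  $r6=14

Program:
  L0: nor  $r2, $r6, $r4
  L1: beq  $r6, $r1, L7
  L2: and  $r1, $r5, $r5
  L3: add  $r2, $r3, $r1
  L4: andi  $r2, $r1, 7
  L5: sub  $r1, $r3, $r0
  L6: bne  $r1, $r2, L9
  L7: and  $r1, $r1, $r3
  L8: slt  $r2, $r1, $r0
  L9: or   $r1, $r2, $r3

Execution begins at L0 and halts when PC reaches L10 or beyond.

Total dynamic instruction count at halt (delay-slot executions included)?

  step pc=0: nor  $r2, $r6, $r4  regs=(0,12,65520,3,11,1,14)
  step pc=1: beq  $r6, $r1, L7  cond=F  regs=(0,12,65520,3,11,1,14)
  step pc=2: and  $r1, $r5, $r5  regs=(0,1,65520,3,11,1,14)
  step pc=3: add  $r2, $r3, $r1  regs=(0,1,4,3,11,1,14)
  step pc=4: andi  $r2, $r1, 7  regs=(0,1,1,3,11,1,14)
  step pc=5: sub  $r1, $r3, $r0  regs=(0,3,1,3,11,1,14)
  step pc=6: bne  $r1, $r2, L9  cond=T  regs=(0,3,1,3,11,1,14)
  step pc=7: and  $r1, $r1, $r3  regs=(0,3,1,3,11,1,14)
  step pc=9: or   $r1, $r2, $r3  regs=(0,3,1,3,11,1,14)

9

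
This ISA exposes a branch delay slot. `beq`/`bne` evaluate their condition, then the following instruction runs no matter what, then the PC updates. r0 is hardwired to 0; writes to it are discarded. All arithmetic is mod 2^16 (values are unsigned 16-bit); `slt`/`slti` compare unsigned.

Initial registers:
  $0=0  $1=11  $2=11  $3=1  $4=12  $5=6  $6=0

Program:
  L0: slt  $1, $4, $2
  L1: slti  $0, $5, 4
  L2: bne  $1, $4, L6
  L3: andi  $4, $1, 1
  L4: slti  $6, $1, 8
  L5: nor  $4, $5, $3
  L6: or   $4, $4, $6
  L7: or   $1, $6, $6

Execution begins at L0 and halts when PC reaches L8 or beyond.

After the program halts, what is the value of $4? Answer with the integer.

  step pc=0: slt  $1, $4, $2  regs=(0,0,11,1,12,6,0)
  step pc=1: slti  $0, $5, 4  regs=(0,0,11,1,12,6,0)
  step pc=2: bne  $1, $4, L6  cond=T  regs=(0,0,11,1,12,6,0)
  step pc=3: andi  $4, $1, 1  regs=(0,0,11,1,0,6,0)
  step pc=6: or   $4, $4, $6  regs=(0,0,11,1,0,6,0)
  step pc=7: or   $1, $6, $6  regs=(0,0,11,1,0,6,0)

0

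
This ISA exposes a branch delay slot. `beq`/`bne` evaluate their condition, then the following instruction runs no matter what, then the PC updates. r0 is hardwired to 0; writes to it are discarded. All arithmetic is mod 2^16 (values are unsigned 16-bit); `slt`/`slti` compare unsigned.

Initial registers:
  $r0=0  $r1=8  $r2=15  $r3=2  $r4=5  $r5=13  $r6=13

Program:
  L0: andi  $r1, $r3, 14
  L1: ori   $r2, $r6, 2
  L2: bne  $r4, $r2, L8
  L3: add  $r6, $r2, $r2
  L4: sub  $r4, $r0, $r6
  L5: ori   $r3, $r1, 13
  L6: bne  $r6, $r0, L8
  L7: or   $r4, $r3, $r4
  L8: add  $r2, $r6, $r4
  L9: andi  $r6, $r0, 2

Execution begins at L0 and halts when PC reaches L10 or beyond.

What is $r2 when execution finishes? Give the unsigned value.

35

PC=0  andi  $r1, $r3, 14     | $r0=0 $r1=2 $r2=15 $r3=2 $r4=5 $r5=13 $r6=13
PC=1  ori   $r2, $r6, 2      | $r0=0 $r1=2 $r2=15 $r3=2 $r4=5 $r5=13 $r6=13
PC=2  bne  $r4, $r2, L8      | $r0=0 $r1=2 $r2=15 $r3=2 $r4=5 $r5=13 $r6=13  [TAKEN]
PC=3  add  $r6, $r2, $r2     | $r0=0 $r1=2 $r2=15 $r3=2 $r4=5 $r5=13 $r6=30
PC=8  add  $r2, $r6, $r4     | $r0=0 $r1=2 $r2=35 $r3=2 $r4=5 $r5=13 $r6=30
PC=9  andi  $r6, $r0, 2      | $r0=0 $r1=2 $r2=35 $r3=2 $r4=5 $r5=13 $r6=0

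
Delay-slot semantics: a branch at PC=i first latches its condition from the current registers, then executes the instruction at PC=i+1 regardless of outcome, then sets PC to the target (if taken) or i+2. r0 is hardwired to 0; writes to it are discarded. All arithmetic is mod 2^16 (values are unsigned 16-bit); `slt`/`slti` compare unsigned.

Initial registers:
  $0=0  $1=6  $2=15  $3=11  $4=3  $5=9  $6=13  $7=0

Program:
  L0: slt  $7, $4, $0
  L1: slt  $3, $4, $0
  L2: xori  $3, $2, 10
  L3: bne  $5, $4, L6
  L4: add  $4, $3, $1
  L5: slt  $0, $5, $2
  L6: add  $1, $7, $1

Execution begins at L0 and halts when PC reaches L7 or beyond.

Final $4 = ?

#0 slt  $7, $4, $0 ; 0/6/15/11/3/9/13/0
#1 slt  $3, $4, $0 ; 0/6/15/0/3/9/13/0
#2 xori  $3, $2, 10 ; 0/6/15/5/3/9/13/0
#3 bne  $5, $4, L6 ; 0/6/15/5/3/9/13/0 ; →target
#4 add  $4, $3, $1 ; 0/6/15/5/11/9/13/0
#6 add  $1, $7, $1 ; 0/6/15/5/11/9/13/0

11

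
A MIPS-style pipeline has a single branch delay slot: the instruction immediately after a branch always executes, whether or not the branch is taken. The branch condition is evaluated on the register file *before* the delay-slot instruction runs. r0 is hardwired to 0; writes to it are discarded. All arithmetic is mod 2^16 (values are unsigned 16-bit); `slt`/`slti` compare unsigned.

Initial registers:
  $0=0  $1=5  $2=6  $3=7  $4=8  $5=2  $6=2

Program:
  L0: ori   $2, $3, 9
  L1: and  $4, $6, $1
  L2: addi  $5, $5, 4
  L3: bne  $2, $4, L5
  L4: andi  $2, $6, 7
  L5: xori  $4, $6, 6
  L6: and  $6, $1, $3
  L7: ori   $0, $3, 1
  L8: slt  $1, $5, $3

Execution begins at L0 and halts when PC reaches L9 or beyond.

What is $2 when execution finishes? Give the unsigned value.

PC=0  ori   $2, $3, 9        | $0=0 $1=5 $2=15 $3=7 $4=8 $5=2 $6=2
PC=1  and  $4, $6, $1        | $0=0 $1=5 $2=15 $3=7 $4=0 $5=2 $6=2
PC=2  addi  $5, $5, 4        | $0=0 $1=5 $2=15 $3=7 $4=0 $5=6 $6=2
PC=3  bne  $2, $4, L5        | $0=0 $1=5 $2=15 $3=7 $4=0 $5=6 $6=2  [TAKEN]
PC=4  andi  $2, $6, 7        | $0=0 $1=5 $2=2 $3=7 $4=0 $5=6 $6=2
PC=5  xori  $4, $6, 6        | $0=0 $1=5 $2=2 $3=7 $4=4 $5=6 $6=2
PC=6  and  $6, $1, $3        | $0=0 $1=5 $2=2 $3=7 $4=4 $5=6 $6=5
PC=7  ori   $0, $3, 1        | $0=0 $1=5 $2=2 $3=7 $4=4 $5=6 $6=5
PC=8  slt  $1, $5, $3        | $0=0 $1=1 $2=2 $3=7 $4=4 $5=6 $6=5

2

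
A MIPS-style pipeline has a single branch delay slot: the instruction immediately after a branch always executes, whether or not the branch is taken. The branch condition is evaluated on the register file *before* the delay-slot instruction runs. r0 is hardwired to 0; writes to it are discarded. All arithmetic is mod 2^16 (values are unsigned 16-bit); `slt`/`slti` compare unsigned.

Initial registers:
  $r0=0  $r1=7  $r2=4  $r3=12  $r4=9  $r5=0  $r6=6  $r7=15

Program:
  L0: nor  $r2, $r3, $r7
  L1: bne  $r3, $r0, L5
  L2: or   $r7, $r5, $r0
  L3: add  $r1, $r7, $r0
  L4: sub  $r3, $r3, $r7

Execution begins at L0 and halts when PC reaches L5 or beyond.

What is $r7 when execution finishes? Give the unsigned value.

0

  step pc=0: nor  $r2, $r3, $r7  regs=(0,7,65520,12,9,0,6,15)
  step pc=1: bne  $r3, $r0, L5  cond=T  regs=(0,7,65520,12,9,0,6,15)
  step pc=2: or   $r7, $r5, $r0  regs=(0,7,65520,12,9,0,6,0)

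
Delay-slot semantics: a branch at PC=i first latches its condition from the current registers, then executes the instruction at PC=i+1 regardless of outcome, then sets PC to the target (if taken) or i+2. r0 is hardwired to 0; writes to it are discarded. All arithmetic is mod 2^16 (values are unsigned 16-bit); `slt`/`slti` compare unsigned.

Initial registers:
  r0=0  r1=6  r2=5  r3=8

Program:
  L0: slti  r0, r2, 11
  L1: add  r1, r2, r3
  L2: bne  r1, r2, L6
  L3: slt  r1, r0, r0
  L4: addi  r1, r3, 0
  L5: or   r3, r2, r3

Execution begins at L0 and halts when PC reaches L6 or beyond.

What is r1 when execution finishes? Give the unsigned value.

PC=0  slti  r0, r2, 11       | r0=0 r1=6 r2=5 r3=8
PC=1  add  r1, r2, r3        | r0=0 r1=13 r2=5 r3=8
PC=2  bne  r1, r2, L6        | r0=0 r1=13 r2=5 r3=8  [TAKEN]
PC=3  slt  r1, r0, r0        | r0=0 r1=0 r2=5 r3=8

0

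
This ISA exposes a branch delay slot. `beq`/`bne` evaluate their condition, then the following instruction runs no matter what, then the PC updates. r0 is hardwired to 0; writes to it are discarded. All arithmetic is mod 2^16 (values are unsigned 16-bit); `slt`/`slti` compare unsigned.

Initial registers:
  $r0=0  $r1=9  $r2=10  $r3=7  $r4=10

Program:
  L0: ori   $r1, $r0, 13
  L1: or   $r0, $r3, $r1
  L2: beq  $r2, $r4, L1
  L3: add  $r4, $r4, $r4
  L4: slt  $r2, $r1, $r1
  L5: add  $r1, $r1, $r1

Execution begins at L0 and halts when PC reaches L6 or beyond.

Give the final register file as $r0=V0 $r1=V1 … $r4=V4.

$r0=0 $r1=26 $r2=0 $r3=7 $r4=40

[0] ori   $r1, $r0, 13  →  {$r0:0, $r1:13, $r2:10, $r3:7, $r4:10}
[1] or   $r0, $r3, $r1  →  {$r0:0, $r1:13, $r2:10, $r3:7, $r4:10}
[2] beq  $r2, $r4, L1  →  {$r0:0, $r1:13, $r2:10, $r3:7, $r4:10}  ⟨branch taken⟩
[3] add  $r4, $r4, $r4  →  {$r0:0, $r1:13, $r2:10, $r3:7, $r4:20}
[1] or   $r0, $r3, $r1  →  {$r0:0, $r1:13, $r2:10, $r3:7, $r4:20}
[2] beq  $r2, $r4, L1  →  {$r0:0, $r1:13, $r2:10, $r3:7, $r4:20}  ⟨branch fallthrough⟩
[3] add  $r4, $r4, $r4  →  {$r0:0, $r1:13, $r2:10, $r3:7, $r4:40}
[4] slt  $r2, $r1, $r1  →  {$r0:0, $r1:13, $r2:0, $r3:7, $r4:40}
[5] add  $r1, $r1, $r1  →  {$r0:0, $r1:26, $r2:0, $r3:7, $r4:40}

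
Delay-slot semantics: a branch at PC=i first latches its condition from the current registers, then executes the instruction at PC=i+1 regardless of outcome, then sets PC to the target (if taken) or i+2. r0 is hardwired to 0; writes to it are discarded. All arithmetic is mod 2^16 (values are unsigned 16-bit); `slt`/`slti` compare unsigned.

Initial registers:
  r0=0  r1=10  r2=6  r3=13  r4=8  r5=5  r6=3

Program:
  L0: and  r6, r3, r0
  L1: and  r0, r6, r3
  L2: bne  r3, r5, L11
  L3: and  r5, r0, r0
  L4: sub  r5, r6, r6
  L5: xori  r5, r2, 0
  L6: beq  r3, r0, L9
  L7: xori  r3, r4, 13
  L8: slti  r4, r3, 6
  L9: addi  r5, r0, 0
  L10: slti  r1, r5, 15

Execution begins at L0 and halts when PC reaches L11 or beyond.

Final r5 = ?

[0] and  r6, r3, r0  →  {r0:0, r1:10, r2:6, r3:13, r4:8, r5:5, r6:0}
[1] and  r0, r6, r3  →  {r0:0, r1:10, r2:6, r3:13, r4:8, r5:5, r6:0}
[2] bne  r3, r5, L11  →  {r0:0, r1:10, r2:6, r3:13, r4:8, r5:5, r6:0}  ⟨branch taken⟩
[3] and  r5, r0, r0  →  {r0:0, r1:10, r2:6, r3:13, r4:8, r5:0, r6:0}

0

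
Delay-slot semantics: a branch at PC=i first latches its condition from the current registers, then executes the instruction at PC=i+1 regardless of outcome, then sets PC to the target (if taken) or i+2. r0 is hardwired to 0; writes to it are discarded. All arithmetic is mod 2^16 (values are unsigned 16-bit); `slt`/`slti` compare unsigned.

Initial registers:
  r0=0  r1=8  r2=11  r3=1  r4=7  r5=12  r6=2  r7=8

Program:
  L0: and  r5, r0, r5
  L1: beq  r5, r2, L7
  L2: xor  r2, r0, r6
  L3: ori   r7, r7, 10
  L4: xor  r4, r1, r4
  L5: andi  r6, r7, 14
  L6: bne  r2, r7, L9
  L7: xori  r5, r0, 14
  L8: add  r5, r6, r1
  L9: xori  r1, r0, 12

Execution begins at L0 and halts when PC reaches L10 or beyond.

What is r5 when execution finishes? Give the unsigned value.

PC=0  and  r5, r0, r5        | r0=0 r1=8 r2=11 r3=1 r4=7 r5=0 r6=2 r7=8
PC=1  beq  r5, r2, L7        | r0=0 r1=8 r2=11 r3=1 r4=7 r5=0 r6=2 r7=8  [not taken]
PC=2  xor  r2, r0, r6        | r0=0 r1=8 r2=2 r3=1 r4=7 r5=0 r6=2 r7=8
PC=3  ori   r7, r7, 10       | r0=0 r1=8 r2=2 r3=1 r4=7 r5=0 r6=2 r7=10
PC=4  xor  r4, r1, r4        | r0=0 r1=8 r2=2 r3=1 r4=15 r5=0 r6=2 r7=10
PC=5  andi  r6, r7, 14       | r0=0 r1=8 r2=2 r3=1 r4=15 r5=0 r6=10 r7=10
PC=6  bne  r2, r7, L9        | r0=0 r1=8 r2=2 r3=1 r4=15 r5=0 r6=10 r7=10  [TAKEN]
PC=7  xori  r5, r0, 14       | r0=0 r1=8 r2=2 r3=1 r4=15 r5=14 r6=10 r7=10
PC=9  xori  r1, r0, 12       | r0=0 r1=12 r2=2 r3=1 r4=15 r5=14 r6=10 r7=10

14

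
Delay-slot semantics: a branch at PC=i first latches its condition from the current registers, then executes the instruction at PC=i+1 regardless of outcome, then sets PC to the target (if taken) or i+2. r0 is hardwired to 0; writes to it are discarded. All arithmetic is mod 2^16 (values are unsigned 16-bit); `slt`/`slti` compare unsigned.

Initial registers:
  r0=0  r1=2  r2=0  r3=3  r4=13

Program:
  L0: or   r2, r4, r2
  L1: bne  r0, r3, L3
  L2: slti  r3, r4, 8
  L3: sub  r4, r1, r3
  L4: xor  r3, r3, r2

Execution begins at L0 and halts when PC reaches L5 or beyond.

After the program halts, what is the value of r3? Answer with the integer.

PC=0  or   r2, r4, r2        | r0=0 r1=2 r2=13 r3=3 r4=13
PC=1  bne  r0, r3, L3        | r0=0 r1=2 r2=13 r3=3 r4=13  [TAKEN]
PC=2  slti  r3, r4, 8        | r0=0 r1=2 r2=13 r3=0 r4=13
PC=3  sub  r4, r1, r3        | r0=0 r1=2 r2=13 r3=0 r4=2
PC=4  xor  r3, r3, r2        | r0=0 r1=2 r2=13 r3=13 r4=2

13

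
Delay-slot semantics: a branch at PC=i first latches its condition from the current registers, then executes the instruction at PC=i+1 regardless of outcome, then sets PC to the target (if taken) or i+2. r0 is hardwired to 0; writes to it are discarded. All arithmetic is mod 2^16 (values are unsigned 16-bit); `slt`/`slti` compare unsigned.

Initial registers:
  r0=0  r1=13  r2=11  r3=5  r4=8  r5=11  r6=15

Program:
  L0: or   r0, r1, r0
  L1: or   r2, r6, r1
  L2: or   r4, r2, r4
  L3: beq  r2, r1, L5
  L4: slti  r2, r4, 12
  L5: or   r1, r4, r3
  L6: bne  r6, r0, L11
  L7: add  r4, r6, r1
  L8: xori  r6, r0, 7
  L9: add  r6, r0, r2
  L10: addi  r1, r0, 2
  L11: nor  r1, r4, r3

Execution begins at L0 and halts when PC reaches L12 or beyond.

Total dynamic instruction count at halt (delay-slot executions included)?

9

  step pc=0: or   r0, r1, r0  regs=(0,13,11,5,8,11,15)
  step pc=1: or   r2, r6, r1  regs=(0,13,15,5,8,11,15)
  step pc=2: or   r4, r2, r4  regs=(0,13,15,5,15,11,15)
  step pc=3: beq  r2, r1, L5  cond=F  regs=(0,13,15,5,15,11,15)
  step pc=4: slti  r2, r4, 12  regs=(0,13,0,5,15,11,15)
  step pc=5: or   r1, r4, r3  regs=(0,15,0,5,15,11,15)
  step pc=6: bne  r6, r0, L11  cond=T  regs=(0,15,0,5,15,11,15)
  step pc=7: add  r4, r6, r1  regs=(0,15,0,5,30,11,15)
  step pc=11: nor  r1, r4, r3  regs=(0,65504,0,5,30,11,15)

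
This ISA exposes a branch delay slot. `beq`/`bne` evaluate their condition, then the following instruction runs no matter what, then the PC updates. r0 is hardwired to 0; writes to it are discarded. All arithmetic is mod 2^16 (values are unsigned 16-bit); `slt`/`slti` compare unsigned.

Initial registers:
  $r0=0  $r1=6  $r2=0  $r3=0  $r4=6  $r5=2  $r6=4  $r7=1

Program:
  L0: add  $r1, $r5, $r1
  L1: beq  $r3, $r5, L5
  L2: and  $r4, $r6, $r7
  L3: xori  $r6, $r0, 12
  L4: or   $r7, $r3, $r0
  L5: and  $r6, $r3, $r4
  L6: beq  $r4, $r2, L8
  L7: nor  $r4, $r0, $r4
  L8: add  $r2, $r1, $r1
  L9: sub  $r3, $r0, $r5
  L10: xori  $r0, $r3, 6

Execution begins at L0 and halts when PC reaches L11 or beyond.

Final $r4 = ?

65535

#0 add  $r1, $r5, $r1 ; 0/8/0/0/6/2/4/1
#1 beq  $r3, $r5, L5 ; 0/8/0/0/6/2/4/1 ; →fallthru
#2 and  $r4, $r6, $r7 ; 0/8/0/0/0/2/4/1
#3 xori  $r6, $r0, 12 ; 0/8/0/0/0/2/12/1
#4 or   $r7, $r3, $r0 ; 0/8/0/0/0/2/12/0
#5 and  $r6, $r3, $r4 ; 0/8/0/0/0/2/0/0
#6 beq  $r4, $r2, L8 ; 0/8/0/0/0/2/0/0 ; →target
#7 nor  $r4, $r0, $r4 ; 0/8/0/0/65535/2/0/0
#8 add  $r2, $r1, $r1 ; 0/8/16/0/65535/2/0/0
#9 sub  $r3, $r0, $r5 ; 0/8/16/65534/65535/2/0/0
#10 xori  $r0, $r3, 6 ; 0/8/16/65534/65535/2/0/0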